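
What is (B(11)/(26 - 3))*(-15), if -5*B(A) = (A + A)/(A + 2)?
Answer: 66/299 ≈ 0.22074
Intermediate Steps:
B(A) = -2*A/(5*(2 + A)) (B(A) = -(A + A)/(5*(A + 2)) = -2*A/(5*(2 + A)))
(B(11)/(26 - 3))*(-15) = ((-2*11/(10 + 5*11))/(26 - 3))*(-15) = (-2*11/(10 + 55)/23)*(-15) = (-2*11/65*(1/23))*(-15) = (-2*11*1/65*(1/23))*(-15) = -22/65*1/23*(-15) = -22/1495*(-15) = 66/299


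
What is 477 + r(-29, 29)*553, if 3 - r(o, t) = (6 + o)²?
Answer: -290401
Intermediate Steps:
r(o, t) = 3 - (6 + o)²
477 + r(-29, 29)*553 = 477 + (3 - (6 - 29)²)*553 = 477 + (3 - 1*(-23)²)*553 = 477 + (3 - 1*529)*553 = 477 + (3 - 529)*553 = 477 - 526*553 = 477 - 290878 = -290401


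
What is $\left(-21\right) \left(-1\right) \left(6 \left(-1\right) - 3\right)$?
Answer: $-189$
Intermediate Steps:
$\left(-21\right) \left(-1\right) \left(6 \left(-1\right) - 3\right) = 21 \left(-6 - 3\right) = 21 \left(-9\right) = -189$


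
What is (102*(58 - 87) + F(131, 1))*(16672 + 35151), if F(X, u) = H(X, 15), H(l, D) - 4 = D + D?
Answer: -151530452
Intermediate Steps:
H(l, D) = 4 + 2*D (H(l, D) = 4 + (D + D) = 4 + 2*D)
F(X, u) = 34 (F(X, u) = 4 + 2*15 = 4 + 30 = 34)
(102*(58 - 87) + F(131, 1))*(16672 + 35151) = (102*(58 - 87) + 34)*(16672 + 35151) = (102*(-29) + 34)*51823 = (-2958 + 34)*51823 = -2924*51823 = -151530452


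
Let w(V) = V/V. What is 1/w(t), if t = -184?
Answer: 1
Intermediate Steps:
w(V) = 1
1/w(t) = 1/1 = 1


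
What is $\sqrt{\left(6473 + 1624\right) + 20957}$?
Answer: $\sqrt{29054} \approx 170.45$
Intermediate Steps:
$\sqrt{\left(6473 + 1624\right) + 20957} = \sqrt{8097 + 20957} = \sqrt{29054}$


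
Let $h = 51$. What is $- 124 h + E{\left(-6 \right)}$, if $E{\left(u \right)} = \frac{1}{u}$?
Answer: $- \frac{37945}{6} \approx -6324.2$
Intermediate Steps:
$- 124 h + E{\left(-6 \right)} = \left(-124\right) 51 + \frac{1}{-6} = -6324 - \frac{1}{6} = - \frac{37945}{6}$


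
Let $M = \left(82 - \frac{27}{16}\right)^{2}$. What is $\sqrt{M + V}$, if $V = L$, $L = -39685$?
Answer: $\frac{i \sqrt{8508135}}{16} \approx 182.3 i$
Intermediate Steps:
$M = \frac{1651225}{256}$ ($M = \left(82 - 27 \cdot \frac{1}{16}\right)^{2} = \left(82 - \frac{27}{16}\right)^{2} = \left(\frac{1285}{16}\right)^{2} = \frac{1651225}{256} \approx 6450.1$)
$V = -39685$
$\sqrt{M + V} = \sqrt{\frac{1651225}{256} - 39685} = \sqrt{- \frac{8508135}{256}} = \frac{i \sqrt{8508135}}{16}$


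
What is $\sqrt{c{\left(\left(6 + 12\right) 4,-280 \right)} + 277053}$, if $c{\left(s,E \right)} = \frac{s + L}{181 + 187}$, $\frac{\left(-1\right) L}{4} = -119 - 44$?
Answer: $\frac{\sqrt{586248311}}{46} \approx 526.36$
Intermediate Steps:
$L = 652$ ($L = - 4 \left(-119 - 44\right) = \left(-4\right) \left(-163\right) = 652$)
$c{\left(s,E \right)} = \frac{163}{92} + \frac{s}{368}$ ($c{\left(s,E \right)} = \frac{s + 652}{181 + 187} = \frac{652 + s}{368} = \left(652 + s\right) \frac{1}{368} = \frac{163}{92} + \frac{s}{368}$)
$\sqrt{c{\left(\left(6 + 12\right) 4,-280 \right)} + 277053} = \sqrt{\left(\frac{163}{92} + \frac{\left(6 + 12\right) 4}{368}\right) + 277053} = \sqrt{\left(\frac{163}{92} + \frac{18 \cdot 4}{368}\right) + 277053} = \sqrt{\left(\frac{163}{92} + \frac{1}{368} \cdot 72\right) + 277053} = \sqrt{\left(\frac{163}{92} + \frac{9}{46}\right) + 277053} = \sqrt{\frac{181}{92} + 277053} = \sqrt{\frac{25489057}{92}} = \frac{\sqrt{586248311}}{46}$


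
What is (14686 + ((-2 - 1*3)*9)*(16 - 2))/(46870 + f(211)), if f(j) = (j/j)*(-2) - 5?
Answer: 14056/46863 ≈ 0.29994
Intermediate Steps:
f(j) = -7 (f(j) = 1*(-2) - 5 = -2 - 5 = -7)
(14686 + ((-2 - 1*3)*9)*(16 - 2))/(46870 + f(211)) = (14686 + ((-2 - 1*3)*9)*(16 - 2))/(46870 - 7) = (14686 + ((-2 - 3)*9)*14)/46863 = (14686 - 5*9*14)*(1/46863) = (14686 - 45*14)*(1/46863) = (14686 - 630)*(1/46863) = 14056*(1/46863) = 14056/46863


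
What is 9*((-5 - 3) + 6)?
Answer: -18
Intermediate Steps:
9*((-5 - 3) + 6) = 9*(-8 + 6) = 9*(-2) = -18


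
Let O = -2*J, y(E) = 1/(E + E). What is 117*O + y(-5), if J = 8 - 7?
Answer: -2341/10 ≈ -234.10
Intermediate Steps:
y(E) = 1/(2*E)
J = 1
O = -2 (O = -2*1 = -2)
117*O + y(-5) = 117*(-2) + (½)/(-5) = -234 + (½)*(-⅕) = -234 - ⅒ = -2341/10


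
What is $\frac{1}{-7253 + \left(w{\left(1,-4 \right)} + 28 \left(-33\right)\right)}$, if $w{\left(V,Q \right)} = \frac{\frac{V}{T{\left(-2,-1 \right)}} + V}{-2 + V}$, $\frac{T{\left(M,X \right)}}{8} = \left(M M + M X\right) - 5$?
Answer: $- \frac{8}{65425} \approx -0.00012228$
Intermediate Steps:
$T{\left(M,X \right)} = -40 + 8 M^{2} + 8 M X$ ($T{\left(M,X \right)} = 8 \left(\left(M M + M X\right) - 5\right) = 8 \left(\left(M^{2} + M X\right) - 5\right) = 8 \left(-5 + M^{2} + M X\right) = -40 + 8 M^{2} + 8 M X$)
$w{\left(V,Q \right)} = \frac{9 V}{8 \left(-2 + V\right)}$ ($w{\left(V,Q \right)} = \frac{\frac{V}{-40 + 8 \left(-2\right)^{2} + 8 \left(-2\right) \left(-1\right)} + V}{-2 + V} = \frac{\frac{V}{-40 + 8 \cdot 4 + 16} + V}{-2 + V} = \frac{\frac{V}{-40 + 32 + 16} + V}{-2 + V} = \frac{\frac{V}{8} + V}{-2 + V} = \frac{\frac{9}{8} V}{-2 + V} = \frac{9 V}{8 \left(-2 + V\right)}$)
$\frac{1}{-7253 + \left(w{\left(1,-4 \right)} + 28 \left(-33\right)\right)} = \frac{1}{-7253 + \left(\frac{9}{8} \cdot 1 \frac{1}{-2 + 1} + 28 \left(-33\right)\right)} = \frac{1}{-7253 - \left(924 - \frac{9}{8 \left(-1\right)}\right)} = \frac{1}{-7253 - \left(924 - - \frac{9}{8}\right)} = \frac{1}{-7253 - \frac{7401}{8}} = \frac{1}{- \frac{65425}{8}} = - \frac{8}{65425}$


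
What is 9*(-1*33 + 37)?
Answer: 36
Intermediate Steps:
9*(-1*33 + 37) = 9*(-33 + 37) = 9*4 = 36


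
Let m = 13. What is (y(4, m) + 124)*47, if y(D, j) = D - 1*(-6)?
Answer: 6298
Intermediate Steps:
y(D, j) = 6 + D (y(D, j) = D + 6 = 6 + D)
(y(4, m) + 124)*47 = ((6 + 4) + 124)*47 = (10 + 124)*47 = 134*47 = 6298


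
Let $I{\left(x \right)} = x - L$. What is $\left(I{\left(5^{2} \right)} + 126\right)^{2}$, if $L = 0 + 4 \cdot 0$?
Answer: $22801$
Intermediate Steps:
$L = 0$ ($L = 0 + 0 = 0$)
$I{\left(x \right)} = x$ ($I{\left(x \right)} = x - 0 = x + 0 = x$)
$\left(I{\left(5^{2} \right)} + 126\right)^{2} = \left(5^{2} + 126\right)^{2} = \left(25 + 126\right)^{2} = 151^{2} = 22801$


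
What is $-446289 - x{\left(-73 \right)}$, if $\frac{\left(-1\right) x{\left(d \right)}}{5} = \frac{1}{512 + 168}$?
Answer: $- \frac{60695303}{136} \approx -4.4629 \cdot 10^{5}$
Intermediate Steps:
$x{\left(d \right)} = - \frac{1}{136}$ ($x{\left(d \right)} = - \frac{5}{512 + 168} = - \frac{5}{680} = \left(-5\right) \frac{1}{680} = - \frac{1}{136}$)
$-446289 - x{\left(-73 \right)} = -446289 - - \frac{1}{136} = -446289 + \frac{1}{136} = - \frac{60695303}{136}$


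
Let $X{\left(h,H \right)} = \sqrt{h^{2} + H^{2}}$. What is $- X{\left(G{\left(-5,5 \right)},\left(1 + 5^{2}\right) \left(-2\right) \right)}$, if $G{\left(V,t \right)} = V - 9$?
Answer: $- 10 \sqrt{29} \approx -53.852$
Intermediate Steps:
$G{\left(V,t \right)} = -9 + V$
$X{\left(h,H \right)} = \sqrt{H^{2} + h^{2}}$
$- X{\left(G{\left(-5,5 \right)},\left(1 + 5^{2}\right) \left(-2\right) \right)} = - \sqrt{\left(\left(1 + 5^{2}\right) \left(-2\right)\right)^{2} + \left(-9 - 5\right)^{2}} = - \sqrt{\left(\left(1 + 25\right) \left(-2\right)\right)^{2} + \left(-14\right)^{2}} = - \sqrt{\left(26 \left(-2\right)\right)^{2} + 196} = - \sqrt{\left(-52\right)^{2} + 196} = - \sqrt{2704 + 196} = - \sqrt{2900} = - 10 \sqrt{29}$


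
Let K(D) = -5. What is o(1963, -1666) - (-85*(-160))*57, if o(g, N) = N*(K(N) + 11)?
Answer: -785196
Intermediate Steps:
o(g, N) = 6*N (o(g, N) = N*(-5 + 11) = N*6 = 6*N)
o(1963, -1666) - (-85*(-160))*57 = 6*(-1666) - (-85*(-160))*57 = -9996 - 13600*57 = -9996 - 1*775200 = -9996 - 775200 = -785196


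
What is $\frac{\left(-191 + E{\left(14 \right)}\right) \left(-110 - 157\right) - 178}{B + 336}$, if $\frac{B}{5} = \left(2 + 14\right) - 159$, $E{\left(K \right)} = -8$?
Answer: $- \frac{52955}{379} \approx -139.72$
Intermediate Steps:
$B = -715$ ($B = 5 \left(\left(2 + 14\right) - 159\right) = 5 \left(16 - 159\right) = 5 \left(-143\right) = -715$)
$\frac{\left(-191 + E{\left(14 \right)}\right) \left(-110 - 157\right) - 178}{B + 336} = \frac{\left(-191 - 8\right) \left(-110 - 157\right) - 178}{-715 + 336} = \frac{\left(-199\right) \left(-267\right) - 178}{-379} = \left(53133 - 178\right) \left(- \frac{1}{379}\right) = 52955 \left(- \frac{1}{379}\right) = - \frac{52955}{379}$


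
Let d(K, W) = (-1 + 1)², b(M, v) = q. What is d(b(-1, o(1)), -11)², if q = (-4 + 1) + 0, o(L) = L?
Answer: 0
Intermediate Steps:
q = -3 (q = -3 + 0 = -3)
b(M, v) = -3
d(K, W) = 0 (d(K, W) = 0² = 0)
d(b(-1, o(1)), -11)² = 0² = 0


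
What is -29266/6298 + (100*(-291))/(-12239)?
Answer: -87457387/38540611 ≈ -2.2692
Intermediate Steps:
-29266/6298 + (100*(-291))/(-12239) = -29266*1/6298 - 29100*(-1/12239) = -14633/3149 + 29100/12239 = -87457387/38540611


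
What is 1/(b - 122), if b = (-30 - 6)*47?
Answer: -1/1814 ≈ -0.00055127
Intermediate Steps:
b = -1692 (b = -36*47 = -1692)
1/(b - 122) = 1/(-1692 - 122) = 1/(-1814) = -1/1814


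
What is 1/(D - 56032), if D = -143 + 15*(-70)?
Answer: -1/57225 ≈ -1.7475e-5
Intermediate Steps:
D = -1193 (D = -143 - 1050 = -1193)
1/(D - 56032) = 1/(-1193 - 56032) = 1/(-57225) = -1/57225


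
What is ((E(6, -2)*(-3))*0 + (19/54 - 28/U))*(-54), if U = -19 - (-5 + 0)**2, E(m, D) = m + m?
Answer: -587/11 ≈ -53.364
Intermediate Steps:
E(m, D) = 2*m
U = -44 (U = -19 - 1*(-5)**2 = -19 - 1*25 = -19 - 25 = -44)
((E(6, -2)*(-3))*0 + (19/54 - 28/U))*(-54) = (((2*6)*(-3))*0 + (19/54 - 28/(-44)))*(-54) = ((12*(-3))*0 + (19*(1/54) - 28*(-1/44)))*(-54) = (-36*0 + (19/54 + 7/11))*(-54) = (0 + 587/594)*(-54) = (587/594)*(-54) = -587/11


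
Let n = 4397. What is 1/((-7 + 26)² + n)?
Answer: 1/4758 ≈ 0.00021017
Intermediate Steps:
1/((-7 + 26)² + n) = 1/((-7 + 26)² + 4397) = 1/(19² + 4397) = 1/(361 + 4397) = 1/4758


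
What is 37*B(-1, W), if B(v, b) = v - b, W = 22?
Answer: -851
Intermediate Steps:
37*B(-1, W) = 37*(-1 - 1*22) = 37*(-1 - 22) = 37*(-23) = -851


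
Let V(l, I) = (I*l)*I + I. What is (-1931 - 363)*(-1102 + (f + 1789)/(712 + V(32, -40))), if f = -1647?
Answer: 32782866947/12968 ≈ 2.5280e+6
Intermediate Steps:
V(l, I) = I + l*I² (V(l, I) = l*I² + I = I + l*I²)
(-1931 - 363)*(-1102 + (f + 1789)/(712 + V(32, -40))) = (-1931 - 363)*(-1102 + (-1647 + 1789)/(712 - 40*(1 - 40*32))) = -2294*(-1102 + 142/(712 - 40*(1 - 1280))) = -2294*(-1102 + 142/(712 - 40*(-1279))) = -2294*(-1102 + 142/(712 + 51160)) = -2294*(-1102 + 142/51872) = -2294*(-1102 + 142*(1/51872)) = -2294*(-1102 + 71/25936) = -2294*(-28581401/25936) = 32782866947/12968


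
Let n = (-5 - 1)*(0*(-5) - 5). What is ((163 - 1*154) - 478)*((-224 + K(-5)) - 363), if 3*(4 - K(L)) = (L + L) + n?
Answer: 829661/3 ≈ 2.7655e+5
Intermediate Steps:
n = 30 (n = -6*(0 - 5) = -6*(-5) = 30)
K(L) = -6 - 2*L/3 (K(L) = 4 - ((L + L) + 30)/3 = 4 - (2*L + 30)/3 = 4 - (30 + 2*L)/3 = 4 + (-10 - 2*L/3) = -6 - 2*L/3)
((163 - 1*154) - 478)*((-224 + K(-5)) - 363) = ((163 - 1*154) - 478)*((-224 + (-6 - 2/3*(-5))) - 363) = ((163 - 154) - 478)*((-224 + (-6 + 10/3)) - 363) = (9 - 478)*((-224 - 8/3) - 363) = -469*(-680/3 - 363) = -469*(-1769/3) = 829661/3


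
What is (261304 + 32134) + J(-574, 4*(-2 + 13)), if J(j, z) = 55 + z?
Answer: 293537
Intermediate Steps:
(261304 + 32134) + J(-574, 4*(-2 + 13)) = (261304 + 32134) + (55 + 4*(-2 + 13)) = 293438 + (55 + 4*11) = 293438 + (55 + 44) = 293438 + 99 = 293537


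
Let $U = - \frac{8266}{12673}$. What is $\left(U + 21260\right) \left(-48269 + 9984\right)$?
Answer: $- \frac{542880723710}{667} \approx -8.1391 \cdot 10^{8}$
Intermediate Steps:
$U = - \frac{8266}{12673}$ ($U = \left(-8266\right) \frac{1}{12673} = - \frac{8266}{12673} \approx -0.65225$)
$\left(U + 21260\right) \left(-48269 + 9984\right) = \left(- \frac{8266}{12673} + 21260\right) \left(-48269 + 9984\right) = \frac{269419714}{12673} \left(-38285\right) = - \frac{542880723710}{667}$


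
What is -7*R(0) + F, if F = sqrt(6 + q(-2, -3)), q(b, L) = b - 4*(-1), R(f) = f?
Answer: 2*sqrt(2) ≈ 2.8284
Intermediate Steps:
q(b, L) = 4 + b (q(b, L) = b + 4 = 4 + b)
F = 2*sqrt(2) (F = sqrt(6 + (4 - 2)) = sqrt(6 + 2) = sqrt(8) = 2*sqrt(2) ≈ 2.8284)
-7*R(0) + F = -7*0 + 2*sqrt(2) = 0 + 2*sqrt(2) = 2*sqrt(2)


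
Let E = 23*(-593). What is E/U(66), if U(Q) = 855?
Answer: -13639/855 ≈ -15.952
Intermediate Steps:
E = -13639
E/U(66) = -13639/855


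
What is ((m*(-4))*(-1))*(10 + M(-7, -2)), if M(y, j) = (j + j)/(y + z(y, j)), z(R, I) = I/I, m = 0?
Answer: 0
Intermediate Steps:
z(R, I) = 1
M(y, j) = 2*j/(1 + y) (M(y, j) = (j + j)/(y + 1) = (2*j)/(1 + y) = 2*j/(1 + y))
((m*(-4))*(-1))*(10 + M(-7, -2)) = ((0*(-4))*(-1))*(10 + 2*(-2)/(1 - 7)) = (0*(-1))*(10 + 2*(-2)/(-6)) = 0*(10 + 2*(-2)*(-1/6)) = 0*(10 + 2/3) = 0*(32/3) = 0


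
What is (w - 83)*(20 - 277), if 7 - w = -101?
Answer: -6425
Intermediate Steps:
w = 108 (w = 7 - 1*(-101) = 7 + 101 = 108)
(w - 83)*(20 - 277) = (108 - 83)*(20 - 277) = 25*(-257) = -6425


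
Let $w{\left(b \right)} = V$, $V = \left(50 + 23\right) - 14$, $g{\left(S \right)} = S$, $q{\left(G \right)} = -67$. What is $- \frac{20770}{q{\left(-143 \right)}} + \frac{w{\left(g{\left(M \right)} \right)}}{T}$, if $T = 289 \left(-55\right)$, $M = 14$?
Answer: $\frac{4927391}{15895} \approx 310.0$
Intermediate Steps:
$T = -15895$
$V = 59$ ($V = 73 - 14 = 59$)
$w{\left(b \right)} = 59$
$- \frac{20770}{q{\left(-143 \right)}} + \frac{w{\left(g{\left(M \right)} \right)}}{T} = - \frac{20770}{-67} + \frac{59}{-15895} = \left(-20770\right) \left(- \frac{1}{67}\right) + 59 \left(- \frac{1}{15895}\right) = 310 - \frac{59}{15895} = \frac{4927391}{15895}$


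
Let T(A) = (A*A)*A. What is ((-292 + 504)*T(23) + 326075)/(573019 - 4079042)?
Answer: -2905479/3506023 ≈ -0.82871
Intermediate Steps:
T(A) = A**3 (T(A) = A**2*A = A**3)
((-292 + 504)*T(23) + 326075)/(573019 - 4079042) = ((-292 + 504)*23**3 + 326075)/(573019 - 4079042) = (212*12167 + 326075)/(-3506023) = (2579404 + 326075)*(-1/3506023) = 2905479*(-1/3506023) = -2905479/3506023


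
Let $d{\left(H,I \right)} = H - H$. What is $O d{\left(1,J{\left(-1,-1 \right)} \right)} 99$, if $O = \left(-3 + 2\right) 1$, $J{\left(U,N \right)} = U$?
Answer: $0$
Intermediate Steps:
$d{\left(H,I \right)} = 0$
$O = -1$ ($O = \left(-1\right) 1 = -1$)
$O d{\left(1,J{\left(-1,-1 \right)} \right)} 99 = \left(-1\right) 0 \cdot 99 = 0 \cdot 99 = 0$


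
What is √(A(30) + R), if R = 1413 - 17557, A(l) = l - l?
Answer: 4*I*√1009 ≈ 127.06*I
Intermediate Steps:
A(l) = 0
R = -16144
√(A(30) + R) = √(0 - 16144) = √(-16144) = 4*I*√1009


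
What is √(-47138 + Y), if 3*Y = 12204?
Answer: I*√43070 ≈ 207.53*I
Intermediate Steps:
Y = 4068 (Y = (⅓)*12204 = 4068)
√(-47138 + Y) = √(-47138 + 4068) = √(-43070) = I*√43070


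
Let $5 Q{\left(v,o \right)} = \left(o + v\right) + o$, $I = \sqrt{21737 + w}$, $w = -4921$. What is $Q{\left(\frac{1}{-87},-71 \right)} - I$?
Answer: $- \frac{2471}{87} - 4 \sqrt{1051} \approx -158.08$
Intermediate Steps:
$I = 4 \sqrt{1051}$ ($I = \sqrt{21737 - 4921} = \sqrt{16816} = 4 \sqrt{1051} \approx 129.68$)
$Q{\left(v,o \right)} = \frac{v}{5} + \frac{2 o}{5}$ ($Q{\left(v,o \right)} = \frac{\left(o + v\right) + o}{5} = \frac{v + 2 o}{5} = \frac{v}{5} + \frac{2 o}{5}$)
$Q{\left(\frac{1}{-87},-71 \right)} - I = \left(\frac{1}{5 \left(-87\right)} + \frac{2}{5} \left(-71\right)\right) - 4 \sqrt{1051} = \left(\frac{1}{5} \left(- \frac{1}{87}\right) - \frac{142}{5}\right) - 4 \sqrt{1051} = \left(- \frac{1}{435} - \frac{142}{5}\right) - 4 \sqrt{1051} = - \frac{2471}{87} - 4 \sqrt{1051}$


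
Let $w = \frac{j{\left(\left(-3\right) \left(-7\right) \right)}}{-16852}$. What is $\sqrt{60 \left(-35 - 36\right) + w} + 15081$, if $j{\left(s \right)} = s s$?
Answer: $15081 + \frac{i \sqrt{302451105693}}{8426} \approx 15081.0 + 65.269 i$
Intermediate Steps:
$j{\left(s \right)} = s^{2}$
$w = - \frac{441}{16852}$ ($w = \frac{\left(\left(-3\right) \left(-7\right)\right)^{2}}{-16852} = 21^{2} \left(- \frac{1}{16852}\right) = 441 \left(- \frac{1}{16852}\right) = - \frac{441}{16852} \approx -0.026169$)
$\sqrt{60 \left(-35 - 36\right) + w} + 15081 = \sqrt{60 \left(-35 - 36\right) - \frac{441}{16852}} + 15081 = \sqrt{60 \left(-71\right) - \frac{441}{16852}} + 15081 = \sqrt{-4260 - \frac{441}{16852}} + 15081 = \sqrt{- \frac{71789961}{16852}} + 15081 = \frac{i \sqrt{302451105693}}{8426} + 15081 = 15081 + \frac{i \sqrt{302451105693}}{8426}$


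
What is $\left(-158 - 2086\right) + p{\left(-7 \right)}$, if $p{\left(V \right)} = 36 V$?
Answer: $-2496$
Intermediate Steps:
$\left(-158 - 2086\right) + p{\left(-7 \right)} = \left(-158 - 2086\right) + 36 \left(-7\right) = -2244 - 252 = -2496$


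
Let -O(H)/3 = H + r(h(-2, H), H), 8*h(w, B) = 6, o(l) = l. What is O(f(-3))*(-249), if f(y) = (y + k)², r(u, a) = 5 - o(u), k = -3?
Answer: 120267/4 ≈ 30067.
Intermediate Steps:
h(w, B) = ¾ (h(w, B) = (⅛)*6 = ¾)
r(u, a) = 5 - u
f(y) = (-3 + y)² (f(y) = (y - 3)² = (-3 + y)²)
O(H) = -51/4 - 3*H (O(H) = -3*(H + (5 - 1*¾)) = -3*(H + (5 - ¾)) = -3*(H + 17/4) = -3*(17/4 + H) = -51/4 - 3*H)
O(f(-3))*(-249) = (-51/4 - 3*(-3 - 3)²)*(-249) = (-51/4 - 3*(-6)²)*(-249) = (-51/4 - 3*36)*(-249) = (-51/4 - 108)*(-249) = -483/4*(-249) = 120267/4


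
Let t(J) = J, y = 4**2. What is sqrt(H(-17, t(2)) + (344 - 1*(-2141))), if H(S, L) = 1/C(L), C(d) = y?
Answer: sqrt(39761)/4 ≈ 49.850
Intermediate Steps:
y = 16
C(d) = 16
H(S, L) = 1/16
sqrt(H(-17, t(2)) + (344 - 1*(-2141))) = sqrt(1/16 + (344 - 1*(-2141))) = sqrt(1/16 + (344 + 2141)) = sqrt(1/16 + 2485) = sqrt(39761/16) = sqrt(39761)/4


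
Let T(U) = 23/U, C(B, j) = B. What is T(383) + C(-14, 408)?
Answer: -5339/383 ≈ -13.940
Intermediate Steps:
T(383) + C(-14, 408) = 23/383 - 14 = -5339/383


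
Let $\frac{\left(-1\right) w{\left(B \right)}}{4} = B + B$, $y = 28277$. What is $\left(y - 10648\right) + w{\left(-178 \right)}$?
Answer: $19053$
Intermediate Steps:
$w{\left(B \right)} = - 8 B$ ($w{\left(B \right)} = - 4 \left(B + B\right) = - 4 \cdot 2 B = - 8 B$)
$\left(y - 10648\right) + w{\left(-178 \right)} = \left(28277 - 10648\right) - -1424 = 17629 + 1424 = 19053$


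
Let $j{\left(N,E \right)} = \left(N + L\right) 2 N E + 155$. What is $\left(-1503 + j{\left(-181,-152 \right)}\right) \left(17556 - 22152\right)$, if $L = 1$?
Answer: $45526450128$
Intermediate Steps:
$j{\left(N,E \right)} = 155 + E N \left(2 + 2 N\right)$ ($j{\left(N,E \right)} = \left(N + 1\right) 2 N E + 155 = \left(1 + N\right) 2 N E + 155 = \left(2 + 2 N\right) N E + 155 = N \left(2 + 2 N\right) E + 155 = E N \left(2 + 2 N\right) + 155 = 155 + E N \left(2 + 2 N\right)$)
$\left(-1503 + j{\left(-181,-152 \right)}\right) \left(17556 - 22152\right) = \left(-1503 + \left(155 + 2 \left(-152\right) \left(-181\right) + 2 \left(-152\right) \left(-181\right)^{2}\right)\right) \left(17556 - 22152\right) = \left(-1503 + \left(155 + 55024 + 2 \left(-152\right) 32761\right)\right) \left(-4596\right) = \left(-1503 + \left(155 + 55024 - 9959344\right)\right) \left(-4596\right) = \left(-1503 - 9904165\right) \left(-4596\right) = \left(-9905668\right) \left(-4596\right) = 45526450128$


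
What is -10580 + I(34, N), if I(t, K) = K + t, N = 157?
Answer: -10389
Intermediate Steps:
-10580 + I(34, N) = -10580 + (157 + 34) = -10580 + 191 = -10389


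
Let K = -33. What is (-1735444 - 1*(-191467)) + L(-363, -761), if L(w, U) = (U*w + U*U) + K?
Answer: -688646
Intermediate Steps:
L(w, U) = -33 + U**2 + U*w (L(w, U) = (U*w + U*U) - 33 = (U*w + U**2) - 33 = (U**2 + U*w) - 33 = -33 + U**2 + U*w)
(-1735444 - 1*(-191467)) + L(-363, -761) = (-1735444 - 1*(-191467)) + (-33 + (-761)**2 - 761*(-363)) = (-1735444 + 191467) + (-33 + 579121 + 276243) = -1543977 + 855331 = -688646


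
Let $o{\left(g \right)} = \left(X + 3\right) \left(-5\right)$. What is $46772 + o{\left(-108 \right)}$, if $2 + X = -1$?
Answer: $46772$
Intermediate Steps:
$X = -3$ ($X = -2 - 1 = -3$)
$o{\left(g \right)} = 0$ ($o{\left(g \right)} = \left(-3 + 3\right) \left(-5\right) = 0 \left(-5\right) = 0$)
$46772 + o{\left(-108 \right)} = 46772 + 0 = 46772$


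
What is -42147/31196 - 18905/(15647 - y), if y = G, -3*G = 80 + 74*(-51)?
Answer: -3592012449/1349133412 ≈ -2.6625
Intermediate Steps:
G = 3694/3 (G = -(80 + 74*(-51))/3 = -(80 - 3774)/3 = -⅓*(-3694) = 3694/3 ≈ 1231.3)
y = 3694/3 ≈ 1231.3
-42147/31196 - 18905/(15647 - y) = -42147/31196 - 18905/(15647 - 1*3694/3) = -42147*1/31196 - 18905/(15647 - 3694/3) = -42147/31196 - 18905/43247/3 = -42147/31196 - 18905*3/43247 = -42147/31196 - 56715/43247 = -3592012449/1349133412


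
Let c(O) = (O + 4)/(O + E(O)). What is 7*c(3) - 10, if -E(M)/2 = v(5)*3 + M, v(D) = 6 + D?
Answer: -739/69 ≈ -10.710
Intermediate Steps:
E(M) = -66 - 2*M (E(M) = -2*((6 + 5)*3 + M) = -2*(11*3 + M) = -2*(33 + M) = -66 - 2*M)
c(O) = (4 + O)/(-66 - O) (c(O) = (O + 4)/(O + (-66 - 2*O)) = (4 + O)/(-66 - O))
7*c(3) - 10 = 7*((4 + 3)/(-66 - 1*3)) - 10 = 7*(7/(-66 - 3)) - 10 = 7*(7/(-69)) - 10 = 7*(-1/69*7) - 10 = 7*(-7/69) - 10 = -49/69 - 10 = -739/69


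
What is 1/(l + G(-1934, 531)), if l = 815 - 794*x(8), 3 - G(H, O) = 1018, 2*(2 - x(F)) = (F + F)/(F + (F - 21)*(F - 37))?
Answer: -385/682028 ≈ -0.00056449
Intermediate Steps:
x(F) = 2 - F/(F + (-37 + F)*(-21 + F)) (x(F) = 2 - (F + F)/(2*(F + (F - 21)*(F - 37))) = 2 - 2*F/(2*(F + (-21 + F)*(-37 + F))) = 2 - 2*F/(2*(F + (-37 + F)*(-21 + F))) = 2 - F/(F + (-37 + F)*(-21 + F)))
G(H, O) = -1015 (G(H, O) = 3 - 1*1018 = 3 - 1018 = -1015)
l = -291253/385 (l = 815 - 794*(1554 - 115*8 + 2*8²)/(777 + 8² - 57*8) = 815 - 794*(1554 - 920 + 2*64)/(777 + 64 - 456) = 815 - 794*(1554 - 920 + 128)/385 = 815 - 794*762/385 = 815 - 605028/385 = -291253/385 ≈ -756.50)
1/(l + G(-1934, 531)) = 1/(-291253/385 - 1015) = 1/(-682028/385) = -385/682028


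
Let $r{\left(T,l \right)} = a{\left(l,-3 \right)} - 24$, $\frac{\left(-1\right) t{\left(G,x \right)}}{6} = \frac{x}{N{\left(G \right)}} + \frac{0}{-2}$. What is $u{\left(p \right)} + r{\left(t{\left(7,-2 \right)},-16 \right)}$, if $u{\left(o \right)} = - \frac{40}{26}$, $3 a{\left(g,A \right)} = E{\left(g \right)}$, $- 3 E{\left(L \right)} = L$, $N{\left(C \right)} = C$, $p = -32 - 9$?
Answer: $- \frac{2780}{117} \approx -23.761$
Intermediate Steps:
$p = -41$ ($p = -32 - 9 = -41$)
$E{\left(L \right)} = - \frac{L}{3}$
$a{\left(g,A \right)} = - \frac{g}{9}$ ($a{\left(g,A \right)} = \frac{\left(- \frac{1}{3}\right) g}{3} = - \frac{g}{9}$)
$t{\left(G,x \right)} = - \frac{6 x}{G}$ ($t{\left(G,x \right)} = - 6 \left(\frac{x}{G} + \frac{0}{-2}\right) = - 6 \left(\frac{x}{G} + 0 \left(- \frac{1}{2}\right)\right) = - 6 \left(\frac{x}{G} + 0\right) = - 6 \frac{x}{G} = - \frac{6 x}{G}$)
$r{\left(T,l \right)} = -24 - \frac{l}{9}$ ($r{\left(T,l \right)} = - \frac{l}{9} - 24 = -24 - \frac{l}{9}$)
$u{\left(o \right)} = - \frac{20}{13}$ ($u{\left(o \right)} = \left(-40\right) \frac{1}{26} = - \frac{20}{13}$)
$u{\left(p \right)} + r{\left(t{\left(7,-2 \right)},-16 \right)} = - \frac{20}{13} - \frac{200}{9} = - \frac{2780}{117}$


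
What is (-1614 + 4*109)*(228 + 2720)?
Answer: -3472744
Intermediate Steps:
(-1614 + 4*109)*(228 + 2720) = (-1614 + 436)*2948 = -1178*2948 = -3472744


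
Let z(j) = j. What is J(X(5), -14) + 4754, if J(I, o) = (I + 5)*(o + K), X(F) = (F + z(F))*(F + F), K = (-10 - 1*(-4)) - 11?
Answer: 1499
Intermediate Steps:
K = -17 (K = (-10 + 4) - 11 = -6 - 11 = -17)
X(F) = 4*F² (X(F) = (F + F)*(F + F) = (2*F)*(2*F) = 4*F²)
J(I, o) = (-17 + o)*(5 + I) (J(I, o) = (I + 5)*(o - 17) = (5 + I)*(-17 + o) = (-17 + o)*(5 + I))
J(X(5), -14) + 4754 = (-85 - 68*5² + 5*(-14) + (4*5²)*(-14)) + 4754 = (-85 - 68*25 - 70 + (4*25)*(-14)) + 4754 = (-85 - 17*100 - 70 + 100*(-14)) + 4754 = (-85 - 1700 - 70 - 1400) + 4754 = -3255 + 4754 = 1499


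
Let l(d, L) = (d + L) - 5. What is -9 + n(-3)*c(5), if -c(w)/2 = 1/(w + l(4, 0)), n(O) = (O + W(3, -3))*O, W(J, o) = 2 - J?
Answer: -15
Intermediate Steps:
l(d, L) = -5 + L + d (l(d, L) = (L + d) - 5 = -5 + L + d)
n(O) = O*(-1 + O) (n(O) = (O + (2 - 1*3))*O = (O + (2 - 3))*O = (O - 1)*O = (-1 + O)*O = O*(-1 + O))
c(w) = -2/(-1 + w) (c(w) = -2/(w + (-5 + 0 + 4)) = -2/(w - 1) = -2/(-1 + w))
-9 + n(-3)*c(5) = -9 + (-3*(-1 - 3))*(-2/(-1 + 5)) = -9 + (-3*(-4))*(-2/4) = -9 + 12*(-2*¼) = -9 + 12*(-½) = -9 - 6 = -15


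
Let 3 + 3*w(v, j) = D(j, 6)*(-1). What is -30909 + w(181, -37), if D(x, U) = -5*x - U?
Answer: -92909/3 ≈ -30970.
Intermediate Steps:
D(x, U) = -U - 5*x
w(v, j) = 1 + 5*j/3 (w(v, j) = -1 + ((-1*6 - 5*j)*(-1))/3 = -1 + ((-6 - 5*j)*(-1))/3 = -1 + (6 + 5*j)/3 = -1 + (2 + 5*j/3) = 1 + 5*j/3)
-30909 + w(181, -37) = -30909 + (1 + (5/3)*(-37)) = -30909 + (1 - 185/3) = -30909 - 182/3 = -92909/3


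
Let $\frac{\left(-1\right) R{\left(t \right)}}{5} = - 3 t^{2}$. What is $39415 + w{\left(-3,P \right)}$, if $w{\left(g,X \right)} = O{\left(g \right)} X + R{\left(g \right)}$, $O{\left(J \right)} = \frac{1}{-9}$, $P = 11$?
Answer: $\frac{355939}{9} \approx 39549.0$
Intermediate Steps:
$R{\left(t \right)} = 15 t^{2}$ ($R{\left(t \right)} = - 5 \left(- 3 t^{2}\right) = 15 t^{2}$)
$O{\left(J \right)} = - \frac{1}{9}$
$w{\left(g,X \right)} = 15 g^{2} - \frac{X}{9}$ ($w{\left(g,X \right)} = - \frac{X}{9} + 15 g^{2} = 15 g^{2} - \frac{X}{9}$)
$39415 + w{\left(-3,P \right)} = 39415 + \left(15 \left(-3\right)^{2} - \frac{11}{9}\right) = 39415 + \left(15 \cdot 9 - \frac{11}{9}\right) = 39415 + \left(135 - \frac{11}{9}\right) = 39415 + \frac{1204}{9} = \frac{355939}{9}$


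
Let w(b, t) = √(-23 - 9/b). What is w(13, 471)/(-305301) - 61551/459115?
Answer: -61551/459115 - 2*I*√1001/3968913 ≈ -0.13406 - 1.5943e-5*I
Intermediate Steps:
w(13, 471)/(-305301) - 61551/459115 = √(-23 - 9/13)/(-305301) - 61551/459115 = √(-23 - 9*1/13)*(-1/305301) - 61551*1/459115 = √(-23 - 9/13)*(-1/305301) - 61551/459115 = √(-308/13)*(-1/305301) - 61551/459115 = (2*I*√1001/13)*(-1/305301) - 61551/459115 = -2*I*√1001/3968913 - 61551/459115 = -61551/459115 - 2*I*√1001/3968913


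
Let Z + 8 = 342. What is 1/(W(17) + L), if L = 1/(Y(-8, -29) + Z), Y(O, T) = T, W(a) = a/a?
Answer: 305/306 ≈ 0.99673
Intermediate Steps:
W(a) = 1
Z = 334 (Z = -8 + 342 = 334)
L = 1/305 (L = 1/(-29 + 334) = 1/305 ≈ 0.0032787)
1/(W(17) + L) = 1/(1 + 1/305) = 1/(306/305) = 305/306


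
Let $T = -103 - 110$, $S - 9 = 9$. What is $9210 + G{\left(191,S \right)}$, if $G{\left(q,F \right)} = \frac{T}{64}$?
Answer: $\frac{589227}{64} \approx 9206.7$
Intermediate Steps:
$S = 18$ ($S = 9 + 9 = 18$)
$T = -213$ ($T = -103 - 110 = -213$)
$G{\left(q,F \right)} = - \frac{213}{64}$
$9210 + G{\left(191,S \right)} = 9210 - \frac{213}{64} = \frac{589227}{64}$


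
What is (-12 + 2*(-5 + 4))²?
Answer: 196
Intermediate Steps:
(-12 + 2*(-5 + 4))² = (-12 + 2*(-1))² = (-12 - 2)² = (-14)² = 196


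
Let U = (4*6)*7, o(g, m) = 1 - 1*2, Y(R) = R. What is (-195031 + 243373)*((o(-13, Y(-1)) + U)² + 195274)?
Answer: 10788145746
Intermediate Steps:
o(g, m) = -1 (o(g, m) = 1 - 2 = -1)
U = 168 (U = 24*7 = 168)
(-195031 + 243373)*((o(-13, Y(-1)) + U)² + 195274) = (-195031 + 243373)*((-1 + 168)² + 195274) = 48342*(167² + 195274) = 48342*(27889 + 195274) = 48342*223163 = 10788145746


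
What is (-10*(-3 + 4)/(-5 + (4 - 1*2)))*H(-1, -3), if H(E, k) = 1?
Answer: 10/3 ≈ 3.3333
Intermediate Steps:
(-10*(-3 + 4)/(-5 + (4 - 1*2)))*H(-1, -3) = -10*(-3 + 4)/(-5 + (4 - 1*2))*1 = -10/(-5 + (4 - 2))*1 = -10/(-5 + 2)*1 = -10/(-3)*1 = -10*(-1)/3*1 = -10*(-⅓)*1 = (10/3)*1 = 10/3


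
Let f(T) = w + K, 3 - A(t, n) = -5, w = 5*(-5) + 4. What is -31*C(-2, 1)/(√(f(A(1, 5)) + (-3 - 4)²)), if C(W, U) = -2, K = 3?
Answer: 2*√31 ≈ 11.136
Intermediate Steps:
w = -21 (w = -25 + 4 = -21)
A(t, n) = 8 (A(t, n) = 3 - 1*(-5) = 3 + 5 = 8)
f(T) = -18 (f(T) = -21 + 3 = -18)
-31*C(-2, 1)/(√(f(A(1, 5)) + (-3 - 4)²)) = -(-62)/(√(-18 + (-3 - 4)²)) = -(-62)/(√(-18 + (-7)²)) = -(-62)/(√(-18 + 49)) = -(-62)/(√31) = -(-62)*√31/31 = -(-2)*√31 = 2*√31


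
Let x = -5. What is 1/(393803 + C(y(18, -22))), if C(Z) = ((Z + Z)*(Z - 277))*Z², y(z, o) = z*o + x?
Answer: 1/87436902359 ≈ 1.1437e-11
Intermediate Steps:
y(z, o) = -5 + o*z (y(z, o) = z*o - 5 = o*z - 5 = -5 + o*z)
C(Z) = 2*Z³*(-277 + Z) (C(Z) = ((2*Z)*(-277 + Z))*Z² = (2*Z*(-277 + Z))*Z² = 2*Z³*(-277 + Z))
1/(393803 + C(y(18, -22))) = 1/(393803 + 2*(-5 - 22*18)³*(-277 + (-5 - 22*18))) = 1/(393803 + 2*(-5 - 396)³*(-277 + (-5 - 396))) = 1/(393803 + 2*(-401)³*(-277 - 401)) = 1/(393803 + 2*(-64481201)*(-678)) = 1/(393803 + 87436508556) = 1/87436902359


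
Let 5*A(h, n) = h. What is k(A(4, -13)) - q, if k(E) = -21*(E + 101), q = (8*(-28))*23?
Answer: 15071/5 ≈ 3014.2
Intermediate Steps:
A(h, n) = h/5
q = -5152 (q = -224*23 = -5152)
k(E) = -2121 - 21*E (k(E) = -21*(101 + E) = -2121 - 21*E)
k(A(4, -13)) - q = (-2121 - 21*4/5) - 1*(-5152) = (-2121 - 21*4/5) + 5152 = (-2121 - 84/5) + 5152 = -10689/5 + 5152 = 15071/5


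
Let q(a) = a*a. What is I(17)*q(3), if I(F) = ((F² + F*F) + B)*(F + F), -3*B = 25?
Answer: 174318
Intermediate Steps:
B = -25/3 (B = -⅓*25 = -25/3 ≈ -8.3333)
I(F) = 2*F*(-25/3 + 2*F²) (I(F) = ((F² + F*F) - 25/3)*(F + F) = ((F² + F²) - 25/3)*(2*F) = (2*F² - 25/3)*(2*F) = (-25/3 + 2*F²)*(2*F) = 2*F*(-25/3 + 2*F²))
q(a) = a²
I(17)*q(3) = (4*17³ - 50/3*17)*3² = (4*4913 - 850/3)*9 = (19652 - 850/3)*9 = (58106/3)*9 = 174318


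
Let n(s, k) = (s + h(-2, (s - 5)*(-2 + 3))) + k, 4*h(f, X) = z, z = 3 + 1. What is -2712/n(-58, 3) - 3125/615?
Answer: 16657/369 ≈ 45.141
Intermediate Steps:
z = 4
h(f, X) = 1 (h(f, X) = (1/4)*4 = 1)
n(s, k) = 1 + k + s (n(s, k) = (s + 1) + k = (1 + s) + k = 1 + k + s)
-2712/n(-58, 3) - 3125/615 = -2712/(1 + 3 - 58) - 3125/615 = -2712/(-54) - 3125*1/615 = -2712*(-1/54) - 625/123 = 452/9 - 625/123 = 16657/369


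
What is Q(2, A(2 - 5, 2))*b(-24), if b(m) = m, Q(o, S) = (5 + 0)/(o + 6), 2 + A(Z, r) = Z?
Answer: -15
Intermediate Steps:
A(Z, r) = -2 + Z
Q(o, S) = 5/(6 + o)
Q(2, A(2 - 5, 2))*b(-24) = (5/(6 + 2))*(-24) = (5/8)*(-24) = -15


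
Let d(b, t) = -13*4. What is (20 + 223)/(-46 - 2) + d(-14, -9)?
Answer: -913/16 ≈ -57.063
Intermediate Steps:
d(b, t) = -52
(20 + 223)/(-46 - 2) + d(-14, -9) = (20 + 223)/(-46 - 2) - 52 = 243/(-48) - 52 = 243*(-1/48) - 52 = -81/16 - 52 = -913/16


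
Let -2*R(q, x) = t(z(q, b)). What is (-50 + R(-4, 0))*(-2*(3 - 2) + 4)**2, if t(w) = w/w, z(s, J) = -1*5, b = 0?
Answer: -202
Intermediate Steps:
z(s, J) = -5
t(w) = 1
R(q, x) = -1/2 (R(q, x) = -1/2*1 = -1/2)
(-50 + R(-4, 0))*(-2*(3 - 2) + 4)**2 = (-50 - 1/2)*(-2*(3 - 2) + 4)**2 = -101*(-2*1 + 4)**2/2 = -101*(-2 + 4)**2/2 = -101/2*2**2 = -101/2*4 = -202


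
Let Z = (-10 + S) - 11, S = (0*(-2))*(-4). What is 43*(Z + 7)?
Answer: -602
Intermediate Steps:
S = 0 (S = 0*(-4) = 0)
Z = -21 (Z = (-10 + 0) - 11 = -10 - 11 = -21)
43*(Z + 7) = 43*(-21 + 7) = 43*(-14) = -602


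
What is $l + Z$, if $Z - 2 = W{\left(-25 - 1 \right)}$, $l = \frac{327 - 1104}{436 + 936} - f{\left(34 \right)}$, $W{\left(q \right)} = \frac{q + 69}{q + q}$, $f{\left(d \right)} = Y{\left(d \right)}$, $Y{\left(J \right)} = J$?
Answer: $- \frac{42543}{1274} \approx -33.393$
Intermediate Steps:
$f{\left(d \right)} = d$
$W{\left(q \right)} = \frac{69 + q}{2 q}$
$l = - \frac{6775}{196}$ ($l = \frac{327 - 1104}{436 + 936} - 34 = - \frac{777}{1372} - 34 = \left(-777\right) \frac{1}{1372} - 34 = - \frac{111}{196} - 34 = - \frac{6775}{196} \approx -34.566$)
$Z = \frac{61}{52}$ ($Z = 2 + \frac{69 - 26}{2 \left(-25 - 1\right)} = 2 + \frac{69 - 26}{2 \left(-26\right)} = 2 + \frac{1}{2} \left(- \frac{1}{26}\right) 43 = 2 - \frac{43}{52} = \frac{61}{52} \approx 1.1731$)
$l + Z = - \frac{6775}{196} + \frac{61}{52} = - \frac{42543}{1274}$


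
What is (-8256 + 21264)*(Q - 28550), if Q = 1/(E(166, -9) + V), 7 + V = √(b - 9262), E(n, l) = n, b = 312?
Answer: 13008*(-142750*√358 + 4539449*I)/(-159*I + 5*√358) ≈ -3.7138e+8 - 36.0*I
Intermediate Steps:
V = -7 + 5*I*√358 (V = -7 + √(312 - 9262) = -7 + √(-8950) = -7 + 5*I*√358 ≈ -7.0 + 94.604*I)
Q = 1/(159 + 5*I*√358) (Q = 1/(166 + (-7 + 5*I*√358)) = 1/(159 + 5*I*√358) ≈ 0.0046449 - 0.0027637*I)
(-8256 + 21264)*(Q - 28550) = (-8256 + 21264)*((159/34231 - 5*I*√358/34231) - 28550) = 13008*(-977294891/34231 - 5*I*√358/34231) = -12712651942128/34231 - 65040*I*√358/34231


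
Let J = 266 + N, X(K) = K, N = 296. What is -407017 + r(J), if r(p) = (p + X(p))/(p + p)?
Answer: -407016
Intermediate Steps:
J = 562 (J = 266 + 296 = 562)
r(p) = 1 (r(p) = (p + p)/(p + p) = (2*p)/((2*p)) = (2*p)*(1/(2*p)) = 1)
-407017 + r(J) = -407017 + 1 = -407016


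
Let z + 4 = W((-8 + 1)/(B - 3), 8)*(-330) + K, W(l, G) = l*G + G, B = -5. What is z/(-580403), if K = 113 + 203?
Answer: 4638/580403 ≈ 0.0079910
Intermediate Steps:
K = 316
W(l, G) = G + G*l (W(l, G) = G*l + G = G + G*l)
z = -4638 (z = -4 + ((8*(1 + (-8 + 1)/(-5 - 3)))*(-330) + 316) = -4 + ((8*(1 - 7/(-8)))*(-330) + 316) = -4 + ((8*(1 - 7*(-1/8)))*(-330) + 316) = -4 + ((8*(1 + 7/8))*(-330) + 316) = -4 + ((8*(15/8))*(-330) + 316) = -4 + (15*(-330) + 316) = -4 + (-4950 + 316) = -4 - 4634 = -4638)
z/(-580403) = -4638/(-580403) = -4638*(-1/580403) = 4638/580403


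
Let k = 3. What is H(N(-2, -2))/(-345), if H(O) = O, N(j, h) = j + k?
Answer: -1/345 ≈ -0.0028986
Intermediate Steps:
N(j, h) = 3 + j (N(j, h) = j + 3 = 3 + j)
H(N(-2, -2))/(-345) = (3 - 2)/(-345) = 1*(-1/345) = -1/345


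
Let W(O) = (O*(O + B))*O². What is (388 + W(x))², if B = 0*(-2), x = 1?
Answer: 151321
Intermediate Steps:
B = 0
W(O) = O⁴ (W(O) = (O*(O + 0))*O² = (O*O)*O² = O²*O² = O⁴)
(388 + W(x))² = (388 + 1⁴)² = (388 + 1)² = 389² = 151321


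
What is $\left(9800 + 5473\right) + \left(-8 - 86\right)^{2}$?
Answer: $24109$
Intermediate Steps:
$\left(9800 + 5473\right) + \left(-8 - 86\right)^{2} = 15273 + \left(-94\right)^{2} = 15273 + 8836 = 24109$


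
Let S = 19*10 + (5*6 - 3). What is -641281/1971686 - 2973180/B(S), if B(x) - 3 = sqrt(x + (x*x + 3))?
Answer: 877809977657/4663037390 - 148659*sqrt(47309)/2365 ≈ -13484.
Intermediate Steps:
S = 217 (S = 190 + (30 - 3) = 190 + 27 = 217)
B(x) = 3 + sqrt(3 + x + x**2) (B(x) = 3 + sqrt(x + (x*x + 3)) = 3 + sqrt(x + (x**2 + 3)) = 3 + sqrt(x + (3 + x**2)) = 3 + sqrt(3 + x + x**2))
-641281/1971686 - 2973180/B(S) = -641281/1971686 - 2973180/(3 + sqrt(3 + 217 + 217**2)) = -641281*1/1971686 - 2973180/(3 + sqrt(3 + 217 + 47089)) = -641281/1971686 - 2973180/(3 + sqrt(47309))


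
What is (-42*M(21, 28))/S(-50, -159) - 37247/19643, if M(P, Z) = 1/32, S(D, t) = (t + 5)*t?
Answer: -694899675/366459808 ≈ -1.8962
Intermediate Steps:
S(D, t) = t*(5 + t) (S(D, t) = (5 + t)*t = t*(5 + t))
M(P, Z) = 1/32
(-42*M(21, 28))/S(-50, -159) - 37247/19643 = (-42*1/32)/((-159*(5 - 159))) - 37247/19643 = -21/(16*((-159*(-154)))) - 37247*1/19643 = -21/16/24486 - 37247/19643 = -21/16*1/24486 - 37247/19643 = -1/18656 - 37247/19643 = -694899675/366459808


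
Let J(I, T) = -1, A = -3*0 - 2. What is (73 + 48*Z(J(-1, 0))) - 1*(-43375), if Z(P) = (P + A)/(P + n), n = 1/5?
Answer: 43628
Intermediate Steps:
A = -2 (A = 0 - 2 = -2)
n = 1/5 ≈ 0.20000
Z(P) = (-2 + P)/(1/5 + P) (Z(P) = (P - 2)/(P + 1/5) = (-2 + P)/(1/5 + P))
(73 + 48*Z(J(-1, 0))) - 1*(-43375) = (73 + 48*(5*(-2 - 1)/(1 + 5*(-1)))) - 1*(-43375) = (73 + 48*(5*(-3)/(1 - 5))) + 43375 = (73 + 48*(5*(-3)/(-4))) + 43375 = (73 + 48*(5*(-1/4)*(-3))) + 43375 = (73 + 48*(15/4)) + 43375 = (73 + 180) + 43375 = 253 + 43375 = 43628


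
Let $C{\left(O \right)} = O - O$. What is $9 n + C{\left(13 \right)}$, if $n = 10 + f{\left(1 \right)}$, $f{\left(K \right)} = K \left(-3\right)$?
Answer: $63$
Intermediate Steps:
$C{\left(O \right)} = 0$
$f{\left(K \right)} = - 3 K$
$n = 7$ ($n = 10 - 3 = 7$)
$9 n + C{\left(13 \right)} = 9 \cdot 7 + 0 = 63 + 0 = 63$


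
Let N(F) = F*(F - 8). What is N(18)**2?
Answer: 32400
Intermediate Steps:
N(F) = F*(-8 + F)
N(18)**2 = (18*(-8 + 18))**2 = (18*10)**2 = 180**2 = 32400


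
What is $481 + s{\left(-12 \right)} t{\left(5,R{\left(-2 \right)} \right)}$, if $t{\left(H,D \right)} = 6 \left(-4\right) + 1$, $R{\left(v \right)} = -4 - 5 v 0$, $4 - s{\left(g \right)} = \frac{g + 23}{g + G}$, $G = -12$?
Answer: $\frac{9083}{24} \approx 378.46$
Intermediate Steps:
$s{\left(g \right)} = 4 - \frac{23 + g}{-12 + g}$ ($s{\left(g \right)} = 4 - \frac{g + 23}{g - 12} = 4 - \frac{23 + g}{-12 + g}$)
$R{\left(v \right)} = -4$ ($R{\left(v \right)} = -4 - 0 = -4 + 0 = -4$)
$t{\left(H,D \right)} = -23$ ($t{\left(H,D \right)} = -24 + 1 = -23$)
$481 + s{\left(-12 \right)} t{\left(5,R{\left(-2 \right)} \right)} = 481 + \frac{-71 + 3 \left(-12\right)}{-12 - 12} \left(-23\right) = 481 + \frac{-71 - 36}{-24} \left(-23\right) = 481 + \left(- \frac{1}{24}\right) \left(-107\right) \left(-23\right) = 481 + \frac{107}{24} \left(-23\right) = 481 - \frac{2461}{24} = \frac{9083}{24}$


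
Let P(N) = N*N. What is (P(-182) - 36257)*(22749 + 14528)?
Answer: -116788841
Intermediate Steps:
P(N) = N²
(P(-182) - 36257)*(22749 + 14528) = ((-182)² - 36257)*(22749 + 14528) = (33124 - 36257)*37277 = -3133*37277 = -116788841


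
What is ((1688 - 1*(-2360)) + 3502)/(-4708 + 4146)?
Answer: -3775/281 ≈ -13.434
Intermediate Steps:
((1688 - 1*(-2360)) + 3502)/(-4708 + 4146) = ((1688 + 2360) + 3502)/(-562) = (4048 + 3502)*(-1/562) = 7550*(-1/562) = -3775/281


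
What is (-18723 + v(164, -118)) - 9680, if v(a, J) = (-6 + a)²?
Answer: -3439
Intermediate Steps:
(-18723 + v(164, -118)) - 9680 = (-18723 + (-6 + 164)²) - 9680 = (-18723 + 158²) - 9680 = (-18723 + 24964) - 9680 = 6241 - 9680 = -3439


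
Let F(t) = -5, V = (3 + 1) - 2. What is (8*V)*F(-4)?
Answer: -80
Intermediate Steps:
V = 2 (V = 4 - 2 = 2)
(8*V)*F(-4) = (8*2)*(-5) = 16*(-5) = -80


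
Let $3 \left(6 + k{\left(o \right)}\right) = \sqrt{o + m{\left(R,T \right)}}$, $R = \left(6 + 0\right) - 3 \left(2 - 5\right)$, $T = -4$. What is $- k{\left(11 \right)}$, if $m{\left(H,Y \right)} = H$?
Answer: $6 - \frac{\sqrt{26}}{3} \approx 4.3003$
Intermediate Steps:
$R = 15$ ($R = 6 - -9 = 6 + 9 = 15$)
$k{\left(o \right)} = -6 + \frac{\sqrt{15 + o}}{3}$ ($k{\left(o \right)} = -6 + \frac{\sqrt{o + 15}}{3} = -6 + \frac{\sqrt{15 + o}}{3}$)
$- k{\left(11 \right)} = - (-6 + \frac{\sqrt{15 + 11}}{3}) = - (-6 + \frac{\sqrt{26}}{3}) = 6 - \frac{\sqrt{26}}{3}$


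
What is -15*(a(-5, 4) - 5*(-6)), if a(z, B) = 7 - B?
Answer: -495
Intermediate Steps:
-15*(a(-5, 4) - 5*(-6)) = -15*((7 - 1*4) - 5*(-6)) = -15*((7 - 4) + 30) = -15*(3 + 30) = -15*33 = -495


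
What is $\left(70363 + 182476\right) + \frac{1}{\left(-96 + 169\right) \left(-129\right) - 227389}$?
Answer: $\frac{59873792233}{236806} \approx 2.5284 \cdot 10^{5}$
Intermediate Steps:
$\left(70363 + 182476\right) + \frac{1}{\left(-96 + 169\right) \left(-129\right) - 227389} = 252839 + \frac{1}{73 \left(-129\right) - 227389} = 252839 + \frac{1}{-9417 - 227389} = 252839 + \frac{1}{-236806} = 252839 - \frac{1}{236806} = \frac{59873792233}{236806}$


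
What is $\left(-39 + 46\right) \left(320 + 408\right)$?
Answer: $5096$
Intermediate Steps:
$\left(-39 + 46\right) \left(320 + 408\right) = 7 \cdot 728 = 5096$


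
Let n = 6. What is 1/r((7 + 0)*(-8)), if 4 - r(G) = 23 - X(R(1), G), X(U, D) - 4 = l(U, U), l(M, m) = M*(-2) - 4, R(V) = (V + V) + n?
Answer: -1/35 ≈ -0.028571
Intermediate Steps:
R(V) = 6 + 2*V (R(V) = (V + V) + 6 = 2*V + 6 = 6 + 2*V)
l(M, m) = -4 - 2*M (l(M, m) = -2*M - 4 = -4 - 2*M)
X(U, D) = -2*U (X(U, D) = 4 + (-4 - 2*U) = -2*U)
r(G) = -35 (r(G) = 4 - (23 - (-2)*(6 + 2*1)) = 4 - (23 - (-2)*(6 + 2)) = 4 - (23 - (-2)*8) = 4 - (23 - 1*(-16)) = 4 - (23 + 16) = 4 - 1*39 = 4 - 39 = -35)
1/r((7 + 0)*(-8)) = 1/(-35) = -1/35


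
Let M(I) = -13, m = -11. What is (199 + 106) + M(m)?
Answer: 292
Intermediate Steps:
(199 + 106) + M(m) = (199 + 106) - 13 = 305 - 13 = 292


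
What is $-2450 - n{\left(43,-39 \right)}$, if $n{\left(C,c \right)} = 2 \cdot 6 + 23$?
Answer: $-2485$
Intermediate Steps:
$n{\left(C,c \right)} = 35$ ($n{\left(C,c \right)} = 12 + 23 = 35$)
$-2450 - n{\left(43,-39 \right)} = -2450 - 35 = -2485$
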